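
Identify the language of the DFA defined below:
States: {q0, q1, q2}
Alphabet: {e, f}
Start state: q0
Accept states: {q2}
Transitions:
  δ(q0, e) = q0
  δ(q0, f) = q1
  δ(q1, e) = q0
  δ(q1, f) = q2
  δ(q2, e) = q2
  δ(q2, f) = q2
Testing a few strings:
  'ff' → accept
  'effe' → accept
  'ef' → reject
  'ee' → reject
State roles: q0=no progress toward ff; q1=one trailing f; q2=substring ff seen
All strings over {e,f} containing the substring ff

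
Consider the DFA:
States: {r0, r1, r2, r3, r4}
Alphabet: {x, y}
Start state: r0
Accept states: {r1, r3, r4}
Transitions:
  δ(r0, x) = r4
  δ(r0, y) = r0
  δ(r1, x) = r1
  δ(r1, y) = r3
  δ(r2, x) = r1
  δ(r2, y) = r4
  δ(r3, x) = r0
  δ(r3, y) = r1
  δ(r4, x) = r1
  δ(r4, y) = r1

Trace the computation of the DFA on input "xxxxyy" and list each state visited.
read 'x': r0 → r4
  read 'x': r4 → r1
  read 'x': r1 → r1
  read 'x': r1 → r1
  read 'y': r1 → r3
  read 'y': r3 → r1
r0 -> r4 -> r1 -> r1 -> r1 -> r3 -> r1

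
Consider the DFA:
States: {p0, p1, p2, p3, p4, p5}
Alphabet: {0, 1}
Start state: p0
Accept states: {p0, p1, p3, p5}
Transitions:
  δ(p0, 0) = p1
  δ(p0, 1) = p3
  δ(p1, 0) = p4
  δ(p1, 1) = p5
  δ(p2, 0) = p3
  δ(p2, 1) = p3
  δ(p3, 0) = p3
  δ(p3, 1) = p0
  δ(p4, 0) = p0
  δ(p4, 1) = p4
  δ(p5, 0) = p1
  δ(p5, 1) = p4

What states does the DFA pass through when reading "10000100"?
read '1': p0 → p3
  read '0': p3 → p3
  read '0': p3 → p3
  read '0': p3 → p3
  read '0': p3 → p3
  read '1': p3 → p0
  read '0': p0 → p1
  read '0': p1 → p4
p0 -> p3 -> p3 -> p3 -> p3 -> p3 -> p0 -> p1 -> p4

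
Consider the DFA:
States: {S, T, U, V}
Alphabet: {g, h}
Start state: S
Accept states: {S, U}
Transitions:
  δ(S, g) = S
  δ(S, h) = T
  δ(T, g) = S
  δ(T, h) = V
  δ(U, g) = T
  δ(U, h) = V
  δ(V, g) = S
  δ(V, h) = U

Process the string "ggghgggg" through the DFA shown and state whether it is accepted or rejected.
Processing string "ggghgggg":
  S --g--> S
  S --g--> S
  S --g--> S
  S --h--> T
  T --g--> S
  S --g--> S
  S --g--> S
  S --g--> S
Final state: S
Accept states: {S, U}
Yes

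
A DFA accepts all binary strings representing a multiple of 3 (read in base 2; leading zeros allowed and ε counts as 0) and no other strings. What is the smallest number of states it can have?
By Myhill–Nerode, count the distinguishable equivalence classes: three classes — residue of the binary value mod 3.
3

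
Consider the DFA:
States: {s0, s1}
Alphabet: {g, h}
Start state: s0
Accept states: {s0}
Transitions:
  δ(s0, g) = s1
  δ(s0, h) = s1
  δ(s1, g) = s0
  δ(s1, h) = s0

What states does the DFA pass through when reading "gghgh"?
read 'g': s0 → s1
  read 'g': s1 → s0
  read 'h': s0 → s1
  read 'g': s1 → s0
  read 'h': s0 → s1
s0 -> s1 -> s0 -> s1 -> s0 -> s1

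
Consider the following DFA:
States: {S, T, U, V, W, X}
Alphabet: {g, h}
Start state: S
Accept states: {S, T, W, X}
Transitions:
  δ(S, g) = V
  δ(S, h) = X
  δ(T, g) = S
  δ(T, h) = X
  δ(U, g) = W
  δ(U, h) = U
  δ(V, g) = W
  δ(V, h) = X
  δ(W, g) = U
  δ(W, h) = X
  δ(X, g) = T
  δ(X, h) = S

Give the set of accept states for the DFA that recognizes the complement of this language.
Complement accept states = All states \ Original accept states
= {S, T, U, V, W, X} \ {S, T, W, X}
{U, V}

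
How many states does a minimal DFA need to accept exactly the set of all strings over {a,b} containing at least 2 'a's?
By Myhill–Nerode, count the distinguishable equivalence classes: 3 classes — having seen 0, 1, or ≥2 copies of 'a'; any two classes i < j (j ≤ 2) are distinguished by the string a^(2−j), which takes class j to 2 copies (accepted) but leaves class i below 2 (rejected).
3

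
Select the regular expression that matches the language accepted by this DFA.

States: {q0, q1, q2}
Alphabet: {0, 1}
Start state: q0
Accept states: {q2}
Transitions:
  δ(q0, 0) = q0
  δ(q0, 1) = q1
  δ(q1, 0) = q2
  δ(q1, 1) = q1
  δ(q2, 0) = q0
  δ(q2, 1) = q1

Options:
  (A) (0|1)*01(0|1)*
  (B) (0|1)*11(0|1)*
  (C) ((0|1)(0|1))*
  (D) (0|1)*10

Check each option against the DFA on short strings; one disagreement eliminates an option:
  (A) (0|1)*01(0|1)*: on '01' the DFA goes q0 → q0 → q1 and rejects (q1 ∉ Accept), but the regex matches it → eliminate
  (B) (0|1)*11(0|1)*: on '10' the DFA goes q0 → q1 → q2 and accepts (q2 ∈ Accept), but the regex does not match it → eliminate
  (C) ((0|1)(0|1))*: on ε the DFA stays in q0 and rejects (q0 ∉ Accept), but the regex matches it → eliminate
  (D) (0|1)*10: agrees with the DFA on every string of length ≤ 6
Only (D) is consistent with the DFA.
(D) (0|1)*10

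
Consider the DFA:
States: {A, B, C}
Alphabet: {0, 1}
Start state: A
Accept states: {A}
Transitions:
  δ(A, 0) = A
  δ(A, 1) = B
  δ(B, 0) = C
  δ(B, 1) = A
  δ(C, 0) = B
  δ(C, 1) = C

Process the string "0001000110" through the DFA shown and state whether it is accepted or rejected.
Processing string "0001000110":
  A --0--> A
  A --0--> A
  A --0--> A
  A --1--> B
  B --0--> C
  C --0--> B
  B --0--> C
  C --1--> C
  C --1--> C
  C --0--> B
Final state: B
Accept states: {A}
No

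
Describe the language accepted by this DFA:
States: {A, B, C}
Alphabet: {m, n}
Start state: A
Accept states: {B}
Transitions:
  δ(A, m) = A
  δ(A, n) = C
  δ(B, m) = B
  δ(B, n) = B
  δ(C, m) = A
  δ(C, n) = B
Testing a few strings:
  'nm' → reject
  'mn' → reject
  'm' → reject
  'nnnn' → accept
State roles: A=no progress toward nn; B=substring nn seen; C=one trailing n
All strings over {m,n} containing the substring nn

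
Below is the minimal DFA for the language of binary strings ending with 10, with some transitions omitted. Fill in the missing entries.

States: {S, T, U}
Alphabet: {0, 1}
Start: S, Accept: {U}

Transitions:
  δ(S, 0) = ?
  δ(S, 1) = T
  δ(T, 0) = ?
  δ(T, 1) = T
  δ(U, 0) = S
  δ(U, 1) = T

From the language and accept set, identify what each state tracks — S: no suffix match; T: one trailing 1; U: suffix is 10.
Each missing δ(q, a) is the state matching the new tracked value after reading a.
δ(S, 0) = S; δ(T, 0) = U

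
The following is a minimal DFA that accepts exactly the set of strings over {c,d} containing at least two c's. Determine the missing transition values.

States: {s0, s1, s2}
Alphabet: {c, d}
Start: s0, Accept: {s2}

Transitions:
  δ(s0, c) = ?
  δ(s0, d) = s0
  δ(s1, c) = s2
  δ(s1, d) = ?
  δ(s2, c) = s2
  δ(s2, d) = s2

From the language and accept set, identify what each state tracks — s0: zero c's seen; s1: one c seen; s2: ≥ two c's seen.
Each missing δ(q, a) is the state matching the new tracked value after reading a.
δ(s0, c) = s1; δ(s1, d) = s1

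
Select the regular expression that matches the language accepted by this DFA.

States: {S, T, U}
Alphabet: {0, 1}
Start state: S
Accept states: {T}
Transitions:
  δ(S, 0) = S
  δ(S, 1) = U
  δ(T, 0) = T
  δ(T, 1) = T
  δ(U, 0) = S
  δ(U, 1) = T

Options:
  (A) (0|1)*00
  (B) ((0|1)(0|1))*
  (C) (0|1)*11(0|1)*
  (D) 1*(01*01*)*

Check each option against the DFA on short strings; one disagreement eliminates an option:
  (A) (0|1)*00: on '00' the DFA goes S → S → S and rejects (S ∉ Accept), but the regex matches it → eliminate
  (B) ((0|1)(0|1))*: on ε the DFA stays in S and rejects (S ∉ Accept), but the regex matches it → eliminate
  (C) (0|1)*11(0|1)*: agrees with the DFA on every string of length ≤ 6
  (D) 1*(01*01*)*: on ε the DFA stays in S and rejects (S ∉ Accept), but the regex matches it → eliminate
Only (C) is consistent with the DFA.
(C) (0|1)*11(0|1)*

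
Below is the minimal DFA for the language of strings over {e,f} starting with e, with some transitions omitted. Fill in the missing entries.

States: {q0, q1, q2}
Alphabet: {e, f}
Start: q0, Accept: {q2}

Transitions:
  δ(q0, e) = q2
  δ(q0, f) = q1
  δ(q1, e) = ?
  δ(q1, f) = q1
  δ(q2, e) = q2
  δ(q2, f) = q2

From the language and accept set, identify what each state tracks — q0: no input read; q1: started with f (dead); q2: started with e.
Each missing δ(q, a) is the state matching the new tracked value after reading a.
δ(q1, e) = q1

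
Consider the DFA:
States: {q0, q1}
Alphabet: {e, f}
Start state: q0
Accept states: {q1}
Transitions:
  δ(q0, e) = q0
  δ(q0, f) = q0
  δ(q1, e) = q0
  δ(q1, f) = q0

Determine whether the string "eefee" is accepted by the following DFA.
Processing string "eefee":
  q0 --e--> q0
  q0 --e--> q0
  q0 --f--> q0
  q0 --e--> q0
  q0 --e--> q0
Final state: q0
Accept states: {q1}
No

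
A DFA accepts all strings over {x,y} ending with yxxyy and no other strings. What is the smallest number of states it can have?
By Myhill–Nerode, count the distinguishable equivalence classes: 6 classes — one per longest suffix of the input that is a prefix of 'yxxyy' (lengths 0 through 5); only the length-5 class is accepting.
6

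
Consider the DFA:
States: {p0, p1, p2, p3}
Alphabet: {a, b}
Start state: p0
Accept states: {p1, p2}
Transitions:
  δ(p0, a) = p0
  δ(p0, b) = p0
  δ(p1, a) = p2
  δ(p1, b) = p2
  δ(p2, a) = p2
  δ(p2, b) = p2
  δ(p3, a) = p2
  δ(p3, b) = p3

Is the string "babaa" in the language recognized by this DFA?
Processing string "babaa":
  p0 --b--> p0
  p0 --a--> p0
  p0 --b--> p0
  p0 --a--> p0
  p0 --a--> p0
Final state: p0
Accept states: {p1, p2}
No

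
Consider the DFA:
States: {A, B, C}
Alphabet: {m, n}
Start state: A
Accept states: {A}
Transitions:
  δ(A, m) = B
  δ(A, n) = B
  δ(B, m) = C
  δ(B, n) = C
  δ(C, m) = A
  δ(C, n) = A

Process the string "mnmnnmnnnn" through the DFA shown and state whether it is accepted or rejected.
Processing string "mnmnnmnnnn":
  A --m--> B
  B --n--> C
  C --m--> A
  A --n--> B
  B --n--> C
  C --m--> A
  A --n--> B
  B --n--> C
  C --n--> A
  A --n--> B
Final state: B
Accept states: {A}
No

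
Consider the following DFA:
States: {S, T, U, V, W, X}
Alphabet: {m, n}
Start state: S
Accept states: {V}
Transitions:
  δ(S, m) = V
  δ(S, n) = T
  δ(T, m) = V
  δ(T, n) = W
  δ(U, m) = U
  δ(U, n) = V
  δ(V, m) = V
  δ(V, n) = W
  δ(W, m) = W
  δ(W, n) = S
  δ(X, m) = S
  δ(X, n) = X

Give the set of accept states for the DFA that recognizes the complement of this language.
Complement accept states = All states \ Original accept states
= {S, T, U, V, W, X} \ {V}
{S, T, U, W, X}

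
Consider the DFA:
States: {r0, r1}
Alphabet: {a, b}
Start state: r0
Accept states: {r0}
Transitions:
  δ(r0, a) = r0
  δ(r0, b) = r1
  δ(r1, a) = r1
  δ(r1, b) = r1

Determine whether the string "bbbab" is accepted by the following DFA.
Processing string "bbbab":
  r0 --b--> r1
  r1 --b--> r1
  r1 --b--> r1
  r1 --a--> r1
  r1 --b--> r1
Final state: r1
Accept states: {r0}
No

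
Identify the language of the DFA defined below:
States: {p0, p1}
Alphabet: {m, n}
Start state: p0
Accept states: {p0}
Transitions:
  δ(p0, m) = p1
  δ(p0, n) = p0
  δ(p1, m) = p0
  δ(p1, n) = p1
Testing a few strings:
  'n' → accept
  'mnm' → accept
  'nn' → accept
  'mm' → accept
State roles: p0=even number of m's so far; p1=odd number of m's so far
All strings over {m,n} with an even number of m's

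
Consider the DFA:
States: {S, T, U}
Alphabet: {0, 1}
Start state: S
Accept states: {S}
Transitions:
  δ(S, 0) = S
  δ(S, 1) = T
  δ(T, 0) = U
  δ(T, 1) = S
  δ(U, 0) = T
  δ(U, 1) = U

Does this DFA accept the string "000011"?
Processing string "000011":
  S --0--> S
  S --0--> S
  S --0--> S
  S --0--> S
  S --1--> T
  T --1--> S
Final state: S
Accept states: {S}
Yes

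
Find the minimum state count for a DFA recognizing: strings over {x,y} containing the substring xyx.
By Myhill–Nerode, count the distinguishable equivalence classes: 4 classes — one per longest suffix of the input that is a prefix of 'xyx' (lengths 0 through 2), plus an absorbing 'already seen xyx' class.
4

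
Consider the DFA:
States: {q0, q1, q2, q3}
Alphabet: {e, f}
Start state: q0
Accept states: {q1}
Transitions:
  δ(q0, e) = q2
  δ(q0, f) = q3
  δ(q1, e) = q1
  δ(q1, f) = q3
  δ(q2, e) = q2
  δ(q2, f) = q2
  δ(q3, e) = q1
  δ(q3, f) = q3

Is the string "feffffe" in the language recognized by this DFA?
Processing string "feffffe":
  q0 --f--> q3
  q3 --e--> q1
  q1 --f--> q3
  q3 --f--> q3
  q3 --f--> q3
  q3 --f--> q3
  q3 --e--> q1
Final state: q1
Accept states: {q1}
Yes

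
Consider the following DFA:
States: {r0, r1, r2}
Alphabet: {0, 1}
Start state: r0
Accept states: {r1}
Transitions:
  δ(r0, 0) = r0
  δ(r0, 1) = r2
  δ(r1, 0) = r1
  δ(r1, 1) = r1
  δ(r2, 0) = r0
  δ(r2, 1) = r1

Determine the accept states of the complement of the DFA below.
Complement accept states = All states \ Original accept states
= {r0, r1, r2} \ {r1}
{r0, r2}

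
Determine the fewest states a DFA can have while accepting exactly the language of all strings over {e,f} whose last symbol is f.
By Myhill–Nerode, count the distinguishable equivalence classes: 2^1 = 2 classes — the DFA must remember the last 1 symbol read; every pair of distinct length-1 suffixes is distinguishable by some continuation.
2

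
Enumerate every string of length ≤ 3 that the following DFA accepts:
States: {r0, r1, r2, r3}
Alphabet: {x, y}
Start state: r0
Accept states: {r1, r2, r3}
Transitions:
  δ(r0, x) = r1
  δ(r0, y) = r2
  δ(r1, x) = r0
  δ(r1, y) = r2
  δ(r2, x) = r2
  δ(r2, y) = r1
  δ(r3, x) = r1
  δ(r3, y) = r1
x, y, xy, yx, yy, xxx, xxy, xyx, xyy, yxx, yxy, yyy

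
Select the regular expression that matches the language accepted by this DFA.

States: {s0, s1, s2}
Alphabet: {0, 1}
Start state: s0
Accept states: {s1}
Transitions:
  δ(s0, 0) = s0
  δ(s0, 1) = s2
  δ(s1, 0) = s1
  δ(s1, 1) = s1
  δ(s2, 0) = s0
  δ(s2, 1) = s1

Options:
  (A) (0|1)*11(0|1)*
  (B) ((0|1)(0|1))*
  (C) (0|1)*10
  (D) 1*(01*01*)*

Check each option against the DFA on short strings; one disagreement eliminates an option:
  (A) (0|1)*11(0|1)*: agrees with the DFA on every string of length ≤ 6
  (B) ((0|1)(0|1))*: on ε the DFA stays in s0 and rejects (s0 ∉ Accept), but the regex matches it → eliminate
  (C) (0|1)*10: on '10' the DFA goes s0 → s2 → s0 and rejects (s0 ∉ Accept), but the regex matches it → eliminate
  (D) 1*(01*01*)*: on ε the DFA stays in s0 and rejects (s0 ∉ Accept), but the regex matches it → eliminate
Only (A) is consistent with the DFA.
(A) (0|1)*11(0|1)*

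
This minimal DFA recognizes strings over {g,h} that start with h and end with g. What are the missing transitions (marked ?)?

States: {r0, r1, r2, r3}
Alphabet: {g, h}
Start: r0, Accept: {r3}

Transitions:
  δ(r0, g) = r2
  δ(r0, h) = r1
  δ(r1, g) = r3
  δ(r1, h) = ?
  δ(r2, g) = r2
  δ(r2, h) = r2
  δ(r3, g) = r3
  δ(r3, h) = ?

From the language and accept set, identify what each state tracks — r0: no input read; r1: started with h, last symbol h; r2: started with g (dead); r3: started with h, last symbol g.
Each missing δ(q, a) is the state matching the new tracked value after reading a.
δ(r1, h) = r1; δ(r3, h) = r1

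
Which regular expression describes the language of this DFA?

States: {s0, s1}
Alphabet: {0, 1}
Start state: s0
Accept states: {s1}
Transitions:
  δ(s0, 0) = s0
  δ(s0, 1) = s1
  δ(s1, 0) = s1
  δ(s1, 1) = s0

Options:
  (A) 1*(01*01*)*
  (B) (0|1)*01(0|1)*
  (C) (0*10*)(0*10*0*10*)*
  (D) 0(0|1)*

Check each option against the DFA on short strings; one disagreement eliminates an option:
  (A) 1*(01*01*)*: on ε the DFA stays in s0 and rejects (s0 ∉ Accept), but the regex matches it → eliminate
  (B) (0|1)*01(0|1)*: on '1' the DFA goes s0 → s1 and accepts (s1 ∈ Accept), but the regex does not match it → eliminate
  (C) (0*10*)(0*10*0*10*)*: agrees with the DFA on every string of length ≤ 6
  (D) 0(0|1)*: on '0' the DFA goes s0 → s0 and rejects (s0 ∉ Accept), but the regex matches it → eliminate
Only (C) is consistent with the DFA.
(C) (0*10*)(0*10*0*10*)*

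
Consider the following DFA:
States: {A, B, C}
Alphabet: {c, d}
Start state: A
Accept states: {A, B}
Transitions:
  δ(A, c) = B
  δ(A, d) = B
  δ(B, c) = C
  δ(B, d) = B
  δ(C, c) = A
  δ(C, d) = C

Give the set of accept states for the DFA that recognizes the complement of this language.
Complement accept states = All states \ Original accept states
= {A, B, C} \ {A, B}
{C}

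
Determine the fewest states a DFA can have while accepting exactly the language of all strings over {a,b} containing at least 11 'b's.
By Myhill–Nerode, count the distinguishable equivalence classes: 12 classes — having seen 0, 1, …, 10, or ≥11 copies of 'b'; any two classes i < j (j ≤ 11) are distinguished by the string b^(11−j), which takes class j to 11 copies (accepted) but leaves class i below 11 (rejected).
12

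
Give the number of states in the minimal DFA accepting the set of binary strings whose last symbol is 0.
By Myhill–Nerode, count the distinguishable equivalence classes: 2^1 = 2 classes — the DFA must remember the last 1 symbol read; every pair of distinct length-1 suffixes is distinguishable by some continuation.
2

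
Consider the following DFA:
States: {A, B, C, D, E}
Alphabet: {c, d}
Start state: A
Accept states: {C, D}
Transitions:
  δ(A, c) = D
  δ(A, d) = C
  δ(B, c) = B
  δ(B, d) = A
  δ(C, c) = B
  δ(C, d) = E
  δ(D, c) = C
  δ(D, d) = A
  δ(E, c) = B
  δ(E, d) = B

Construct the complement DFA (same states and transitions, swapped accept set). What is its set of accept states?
Complement accept states = All states \ Original accept states
= {A, B, C, D, E} \ {C, D}
{A, B, E}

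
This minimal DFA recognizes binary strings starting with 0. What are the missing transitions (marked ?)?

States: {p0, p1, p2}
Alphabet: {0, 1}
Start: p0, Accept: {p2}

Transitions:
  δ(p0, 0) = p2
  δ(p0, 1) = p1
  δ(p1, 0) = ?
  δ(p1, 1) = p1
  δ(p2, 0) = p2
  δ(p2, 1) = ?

From the language and accept set, identify what each state tracks — p0: no input read; p1: started with 1 (dead); p2: started with 0.
Each missing δ(q, a) is the state matching the new tracked value after reading a.
δ(p1, 0) = p1; δ(p2, 1) = p2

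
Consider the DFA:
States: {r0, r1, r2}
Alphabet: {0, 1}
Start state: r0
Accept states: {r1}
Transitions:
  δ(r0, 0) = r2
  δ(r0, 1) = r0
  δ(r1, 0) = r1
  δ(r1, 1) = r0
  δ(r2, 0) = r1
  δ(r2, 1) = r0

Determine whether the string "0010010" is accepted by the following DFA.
Processing string "0010010":
  r0 --0--> r2
  r2 --0--> r1
  r1 --1--> r0
  r0 --0--> r2
  r2 --0--> r1
  r1 --1--> r0
  r0 --0--> r2
Final state: r2
Accept states: {r1}
No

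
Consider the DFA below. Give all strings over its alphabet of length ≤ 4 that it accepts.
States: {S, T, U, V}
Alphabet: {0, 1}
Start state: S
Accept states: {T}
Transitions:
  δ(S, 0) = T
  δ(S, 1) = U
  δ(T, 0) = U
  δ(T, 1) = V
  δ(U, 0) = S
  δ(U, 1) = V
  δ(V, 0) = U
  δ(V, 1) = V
0, 100, 0000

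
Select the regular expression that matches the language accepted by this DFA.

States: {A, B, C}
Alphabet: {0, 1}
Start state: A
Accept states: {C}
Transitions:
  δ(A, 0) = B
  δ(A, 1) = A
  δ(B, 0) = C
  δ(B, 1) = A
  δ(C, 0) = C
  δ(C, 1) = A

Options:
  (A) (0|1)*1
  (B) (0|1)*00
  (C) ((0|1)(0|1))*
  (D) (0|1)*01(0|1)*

Check each option against the DFA on short strings; one disagreement eliminates an option:
  (A) (0|1)*1: on '1' the DFA goes A → A and rejects (A ∉ Accept), but the regex matches it → eliminate
  (B) (0|1)*00: agrees with the DFA on every string of length ≤ 6
  (C) ((0|1)(0|1))*: on ε the DFA stays in A and rejects (A ∉ Accept), but the regex matches it → eliminate
  (D) (0|1)*01(0|1)*: on '00' the DFA goes A → B → C and accepts (C ∈ Accept), but the regex does not match it → eliminate
Only (B) is consistent with the DFA.
(B) (0|1)*00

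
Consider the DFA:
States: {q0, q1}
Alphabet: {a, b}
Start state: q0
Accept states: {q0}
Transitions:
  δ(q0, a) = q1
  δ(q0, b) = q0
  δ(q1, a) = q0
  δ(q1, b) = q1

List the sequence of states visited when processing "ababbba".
read 'a': q0 → q1
  read 'b': q1 → q1
  read 'a': q1 → q0
  read 'b': q0 → q0
  read 'b': q0 → q0
  read 'b': q0 → q0
  read 'a': q0 → q1
q0 -> q1 -> q1 -> q0 -> q0 -> q0 -> q0 -> q1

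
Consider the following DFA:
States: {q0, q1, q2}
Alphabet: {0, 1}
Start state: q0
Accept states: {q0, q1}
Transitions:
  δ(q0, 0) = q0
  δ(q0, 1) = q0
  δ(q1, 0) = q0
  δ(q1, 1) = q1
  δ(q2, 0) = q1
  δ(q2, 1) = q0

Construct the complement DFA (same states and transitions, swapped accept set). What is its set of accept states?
Complement accept states = All states \ Original accept states
= {q0, q1, q2} \ {q0, q1}
{q2}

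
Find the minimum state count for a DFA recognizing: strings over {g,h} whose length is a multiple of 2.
By Myhill–Nerode, count the distinguishable equivalence classes: 2 classes — one per residue of the length mod 2; class i is distinguished from class j by any string of length (2 − i) mod 2.
2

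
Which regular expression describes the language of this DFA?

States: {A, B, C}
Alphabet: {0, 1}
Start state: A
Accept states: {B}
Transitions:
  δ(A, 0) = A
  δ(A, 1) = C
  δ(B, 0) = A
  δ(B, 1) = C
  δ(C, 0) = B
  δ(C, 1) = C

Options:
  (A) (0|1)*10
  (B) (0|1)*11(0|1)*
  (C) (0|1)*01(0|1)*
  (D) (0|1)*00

Check each option against the DFA on short strings; one disagreement eliminates an option:
  (A) (0|1)*10: agrees with the DFA on every string of length ≤ 6
  (B) (0|1)*11(0|1)*: on '10' the DFA goes A → C → B and accepts (B ∈ Accept), but the regex does not match it → eliminate
  (C) (0|1)*01(0|1)*: on '01' the DFA goes A → A → C and rejects (C ∉ Accept), but the regex matches it → eliminate
  (D) (0|1)*00: on '00' the DFA goes A → A → A and rejects (A ∉ Accept), but the regex matches it → eliminate
Only (A) is consistent with the DFA.
(A) (0|1)*10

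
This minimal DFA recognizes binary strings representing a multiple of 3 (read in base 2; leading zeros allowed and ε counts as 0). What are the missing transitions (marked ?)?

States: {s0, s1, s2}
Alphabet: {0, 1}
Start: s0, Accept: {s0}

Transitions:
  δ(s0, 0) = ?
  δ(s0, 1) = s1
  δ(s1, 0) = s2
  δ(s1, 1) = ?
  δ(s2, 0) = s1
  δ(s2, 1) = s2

From the language and accept set, identify what each state tracks — s0: value ≡ 0 (mod 3); s1: value ≡ 1 (mod 3); s2: value ≡ 2 (mod 3).
Each missing δ(q, a) is the state matching the new tracked value after reading a.
δ(s0, 0) = s0; δ(s1, 1) = s0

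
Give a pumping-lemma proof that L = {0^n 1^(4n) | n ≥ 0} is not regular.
Assume L is regular with pumping length p. Idea: pumping the 0-block breaks the 1:4 ratio.
Choose s = 0^p 1^(4p) (length 5p ≥ p). By the pumping lemma, s = xyz with |xy| ≤ p, |y| > 0, so y = 0^k with k ≥ 1. Then xy²z = 0^(p+k) 1^(4p). For this to be in L we would need 4p = 4(p+k), i.e. 4k = 0, contradicting k ≥ 1. So xy²z ∉ L.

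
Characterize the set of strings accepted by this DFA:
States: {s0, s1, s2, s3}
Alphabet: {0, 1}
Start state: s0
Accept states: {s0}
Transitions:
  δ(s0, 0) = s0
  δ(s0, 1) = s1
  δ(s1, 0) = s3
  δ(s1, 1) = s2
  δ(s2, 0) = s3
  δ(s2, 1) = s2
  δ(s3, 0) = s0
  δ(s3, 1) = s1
Testing a few strings:
  '1001' → reject
  '00' → accept
  '0' → accept
  '101' → reject
State roles: s0=value ≡ 0 (mod 4); s1=value ≡ 1 (mod 4); s2=value ≡ 3 (mod 4); s3=value ≡ 2 (mod 4)
All binary strings representing a multiple of 4 (read in base 2; leading zeros allowed and ε counts as 0)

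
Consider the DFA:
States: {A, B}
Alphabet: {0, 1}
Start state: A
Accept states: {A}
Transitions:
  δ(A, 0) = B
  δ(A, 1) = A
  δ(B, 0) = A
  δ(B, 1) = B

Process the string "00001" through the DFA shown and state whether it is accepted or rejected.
Processing string "00001":
  A --0--> B
  B --0--> A
  A --0--> B
  B --0--> A
  A --1--> A
Final state: A
Accept states: {A}
Yes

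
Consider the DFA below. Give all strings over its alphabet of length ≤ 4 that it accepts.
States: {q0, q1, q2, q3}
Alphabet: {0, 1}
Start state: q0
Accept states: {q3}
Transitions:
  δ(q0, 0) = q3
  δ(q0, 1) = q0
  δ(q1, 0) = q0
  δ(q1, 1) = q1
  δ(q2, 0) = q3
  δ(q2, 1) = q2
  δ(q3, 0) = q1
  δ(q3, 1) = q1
0, 10, 110, 0000, 0100, 1110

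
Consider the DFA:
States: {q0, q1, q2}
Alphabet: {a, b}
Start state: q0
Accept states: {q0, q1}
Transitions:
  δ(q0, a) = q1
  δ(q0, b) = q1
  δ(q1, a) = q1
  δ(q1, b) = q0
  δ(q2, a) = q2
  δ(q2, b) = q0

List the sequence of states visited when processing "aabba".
read 'a': q0 → q1
  read 'a': q1 → q1
  read 'b': q1 → q0
  read 'b': q0 → q1
  read 'a': q1 → q1
q0 -> q1 -> q1 -> q0 -> q1 -> q1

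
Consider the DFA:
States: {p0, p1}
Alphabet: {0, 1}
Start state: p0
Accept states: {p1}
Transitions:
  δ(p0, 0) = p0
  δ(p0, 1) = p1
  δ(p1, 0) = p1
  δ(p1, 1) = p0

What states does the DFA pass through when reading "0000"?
read '0': p0 → p0
  read '0': p0 → p0
  read '0': p0 → p0
  read '0': p0 → p0
p0 -> p0 -> p0 -> p0 -> p0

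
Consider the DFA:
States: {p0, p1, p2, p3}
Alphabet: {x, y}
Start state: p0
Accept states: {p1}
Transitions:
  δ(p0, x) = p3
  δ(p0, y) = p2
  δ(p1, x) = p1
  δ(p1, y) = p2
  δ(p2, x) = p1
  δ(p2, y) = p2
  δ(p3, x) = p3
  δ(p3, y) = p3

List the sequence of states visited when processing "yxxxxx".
read 'y': p0 → p2
  read 'x': p2 → p1
  read 'x': p1 → p1
  read 'x': p1 → p1
  read 'x': p1 → p1
  read 'x': p1 → p1
p0 -> p2 -> p1 -> p1 -> p1 -> p1 -> p1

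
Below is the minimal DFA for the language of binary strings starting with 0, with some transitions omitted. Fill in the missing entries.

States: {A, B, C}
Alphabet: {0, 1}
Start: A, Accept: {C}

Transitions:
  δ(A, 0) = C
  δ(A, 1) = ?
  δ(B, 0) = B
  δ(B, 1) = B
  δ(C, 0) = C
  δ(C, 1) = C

From the language and accept set, identify what each state tracks — A: no input read; B: started with 1 (dead); C: started with 0.
Each missing δ(q, a) is the state matching the new tracked value after reading a.
δ(A, 1) = B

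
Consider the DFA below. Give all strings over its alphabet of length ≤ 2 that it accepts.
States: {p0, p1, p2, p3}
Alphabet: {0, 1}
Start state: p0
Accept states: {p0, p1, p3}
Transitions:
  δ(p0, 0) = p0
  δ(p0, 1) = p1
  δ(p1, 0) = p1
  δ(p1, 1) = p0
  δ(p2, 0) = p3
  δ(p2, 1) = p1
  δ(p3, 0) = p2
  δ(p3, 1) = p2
ε, 0, 1, 00, 01, 10, 11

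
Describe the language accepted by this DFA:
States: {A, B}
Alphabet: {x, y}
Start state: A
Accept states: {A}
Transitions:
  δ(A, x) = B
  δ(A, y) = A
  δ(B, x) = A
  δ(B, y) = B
Testing a few strings:
  'xy' → reject
  'yyx' → reject
  'xyy' → reject
  'y' → accept
State roles: A=even number of x's so far; B=odd number of x's so far
All strings over {x,y} with an even number of x's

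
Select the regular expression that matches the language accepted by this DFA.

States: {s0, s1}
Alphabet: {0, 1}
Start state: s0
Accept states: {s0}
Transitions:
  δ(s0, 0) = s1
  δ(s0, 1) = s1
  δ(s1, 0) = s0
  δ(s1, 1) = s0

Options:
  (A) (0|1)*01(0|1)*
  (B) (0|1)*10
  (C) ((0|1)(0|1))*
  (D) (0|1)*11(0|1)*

Check each option against the DFA on short strings; one disagreement eliminates an option:
  (A) (0|1)*01(0|1)*: on ε the DFA stays in s0 and accepts (s0 ∈ Accept), but the regex does not match it → eliminate
  (B) (0|1)*10: on ε the DFA stays in s0 and accepts (s0 ∈ Accept), but the regex does not match it → eliminate
  (C) ((0|1)(0|1))*: agrees with the DFA on every string of length ≤ 6
  (D) (0|1)*11(0|1)*: on ε the DFA stays in s0 and accepts (s0 ∈ Accept), but the regex does not match it → eliminate
Only (C) is consistent with the DFA.
(C) ((0|1)(0|1))*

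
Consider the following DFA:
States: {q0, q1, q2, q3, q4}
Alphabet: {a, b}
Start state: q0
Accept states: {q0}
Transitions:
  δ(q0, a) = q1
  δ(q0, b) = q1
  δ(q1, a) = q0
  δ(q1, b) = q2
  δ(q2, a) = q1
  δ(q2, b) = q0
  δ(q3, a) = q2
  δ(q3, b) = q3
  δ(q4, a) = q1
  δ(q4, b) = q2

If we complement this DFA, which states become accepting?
Complement accept states = All states \ Original accept states
= {q0, q1, q2, q3, q4} \ {q0}
{q1, q2, q3, q4}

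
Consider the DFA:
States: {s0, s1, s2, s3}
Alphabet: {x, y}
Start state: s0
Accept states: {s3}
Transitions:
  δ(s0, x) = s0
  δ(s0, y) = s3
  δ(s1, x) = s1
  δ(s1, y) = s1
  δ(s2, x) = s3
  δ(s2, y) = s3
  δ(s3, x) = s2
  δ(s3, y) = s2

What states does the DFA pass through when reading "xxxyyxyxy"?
read 'x': s0 → s0
  read 'x': s0 → s0
  read 'x': s0 → s0
  read 'y': s0 → s3
  read 'y': s3 → s2
  read 'x': s2 → s3
  read 'y': s3 → s2
  read 'x': s2 → s3
  read 'y': s3 → s2
s0 -> s0 -> s0 -> s0 -> s3 -> s2 -> s3 -> s2 -> s3 -> s2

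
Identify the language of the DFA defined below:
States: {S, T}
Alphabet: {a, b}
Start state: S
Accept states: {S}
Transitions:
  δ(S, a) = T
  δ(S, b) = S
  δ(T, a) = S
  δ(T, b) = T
Testing a few strings:
  'ab' → reject
  'bbb' → accept
  'aaa' → reject
  'ba' → reject
State roles: S=even number of a's so far; T=odd number of a's so far
All strings over {a,b} with an even number of a's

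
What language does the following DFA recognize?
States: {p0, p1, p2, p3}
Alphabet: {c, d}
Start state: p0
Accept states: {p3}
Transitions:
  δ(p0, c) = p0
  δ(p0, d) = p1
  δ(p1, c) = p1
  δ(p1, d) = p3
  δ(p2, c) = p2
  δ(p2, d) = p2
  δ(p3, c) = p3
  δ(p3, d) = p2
Testing a few strings:
  'cd' → reject
  'dc' → reject
  'dd' → accept
  'ccc' → reject
State roles: p0=zero d's; p1=one d; p2=≥ three d's (dead); p3=two d's
All strings over {c,d} containing exactly two d's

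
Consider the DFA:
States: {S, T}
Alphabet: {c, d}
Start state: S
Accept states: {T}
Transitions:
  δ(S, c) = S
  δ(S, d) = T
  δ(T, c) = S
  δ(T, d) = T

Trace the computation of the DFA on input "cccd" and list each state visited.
read 'c': S → S
  read 'c': S → S
  read 'c': S → S
  read 'd': S → T
S -> S -> S -> S -> T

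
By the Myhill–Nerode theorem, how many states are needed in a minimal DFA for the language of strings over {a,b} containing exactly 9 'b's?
By Myhill–Nerode, count the distinguishable equivalence classes: 11 classes — having seen 0, 1, …, 9, or >9 copies of 'b'; the count-9 class is the only accepting one and >9 is dead.
11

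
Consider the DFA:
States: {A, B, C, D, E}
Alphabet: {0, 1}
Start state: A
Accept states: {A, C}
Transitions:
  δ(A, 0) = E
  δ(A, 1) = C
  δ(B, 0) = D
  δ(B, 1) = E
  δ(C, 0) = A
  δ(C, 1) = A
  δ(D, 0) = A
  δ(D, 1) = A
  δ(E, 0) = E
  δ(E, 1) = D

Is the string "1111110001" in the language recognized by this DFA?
Processing string "1111110001":
  A --1--> C
  C --1--> A
  A --1--> C
  C --1--> A
  A --1--> C
  C --1--> A
  A --0--> E
  E --0--> E
  E --0--> E
  E --1--> D
Final state: D
Accept states: {A, C}
No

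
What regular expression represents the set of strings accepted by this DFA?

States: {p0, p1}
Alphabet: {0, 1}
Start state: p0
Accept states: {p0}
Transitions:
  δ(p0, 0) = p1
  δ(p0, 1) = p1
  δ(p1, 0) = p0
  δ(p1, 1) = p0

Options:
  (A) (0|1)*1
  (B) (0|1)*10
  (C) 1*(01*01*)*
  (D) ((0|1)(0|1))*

Check each option against the DFA on short strings; one disagreement eliminates an option:
  (A) (0|1)*1: on ε the DFA stays in p0 and accepts (p0 ∈ Accept), but the regex does not match it → eliminate
  (B) (0|1)*10: on ε the DFA stays in p0 and accepts (p0 ∈ Accept), but the regex does not match it → eliminate
  (C) 1*(01*01*)*: on '1' the DFA goes p0 → p1 and rejects (p1 ∉ Accept), but the regex matches it → eliminate
  (D) ((0|1)(0|1))*: agrees with the DFA on every string of length ≤ 6
Only (D) is consistent with the DFA.
(D) ((0|1)(0|1))*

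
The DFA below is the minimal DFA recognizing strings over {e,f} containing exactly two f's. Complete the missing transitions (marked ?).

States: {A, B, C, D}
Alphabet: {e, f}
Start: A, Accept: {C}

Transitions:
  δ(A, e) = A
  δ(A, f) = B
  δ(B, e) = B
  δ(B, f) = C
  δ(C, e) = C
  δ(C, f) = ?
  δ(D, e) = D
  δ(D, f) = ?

From the language and accept set, identify what each state tracks — A: zero f's; B: one f; C: two f's; D: ≥ three f's (dead).
Each missing δ(q, a) is the state matching the new tracked value after reading a.
δ(C, f) = D; δ(D, f) = D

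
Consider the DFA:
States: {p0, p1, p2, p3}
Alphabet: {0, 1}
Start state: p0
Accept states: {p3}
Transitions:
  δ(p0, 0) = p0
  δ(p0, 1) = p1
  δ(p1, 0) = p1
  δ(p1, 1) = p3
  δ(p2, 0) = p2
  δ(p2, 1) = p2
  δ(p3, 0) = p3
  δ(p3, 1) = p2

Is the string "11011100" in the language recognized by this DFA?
Processing string "11011100":
  p0 --1--> p1
  p1 --1--> p3
  p3 --0--> p3
  p3 --1--> p2
  p2 --1--> p2
  p2 --1--> p2
  p2 --0--> p2
  p2 --0--> p2
Final state: p2
Accept states: {p3}
No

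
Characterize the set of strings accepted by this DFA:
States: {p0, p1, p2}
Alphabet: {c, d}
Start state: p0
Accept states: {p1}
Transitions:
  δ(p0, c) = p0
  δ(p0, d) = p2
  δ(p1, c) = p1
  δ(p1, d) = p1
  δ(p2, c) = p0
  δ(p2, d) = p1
Testing a few strings:
  'dc' → reject
  'ccc' → reject
  'cccd' → reject
  'ddd' → accept
State roles: p0=no progress toward dd; p1=substring dd seen; p2=one trailing d
All strings over {c,d} containing the substring dd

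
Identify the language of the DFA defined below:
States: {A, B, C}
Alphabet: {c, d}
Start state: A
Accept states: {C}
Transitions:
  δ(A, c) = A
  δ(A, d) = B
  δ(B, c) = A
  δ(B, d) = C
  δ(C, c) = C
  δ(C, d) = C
Testing a few strings:
  'cccc' → reject
  'd' → reject
  'dddd' → accept
  'dddc' → accept
State roles: A=no progress toward dd; B=one trailing d; C=substring dd seen
All strings over {c,d} containing the substring dd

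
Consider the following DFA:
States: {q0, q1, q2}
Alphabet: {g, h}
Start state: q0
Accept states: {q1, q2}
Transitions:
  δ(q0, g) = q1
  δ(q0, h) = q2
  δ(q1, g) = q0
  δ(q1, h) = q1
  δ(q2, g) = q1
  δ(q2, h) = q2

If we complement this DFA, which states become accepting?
Complement accept states = All states \ Original accept states
= {q0, q1, q2} \ {q1, q2}
{q0}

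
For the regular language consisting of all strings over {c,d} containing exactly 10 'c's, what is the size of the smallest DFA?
By Myhill–Nerode, count the distinguishable equivalence classes: 12 classes — having seen 0, 1, …, 10, or >10 copies of 'c'; the count-10 class is the only accepting one and >10 is dead.
12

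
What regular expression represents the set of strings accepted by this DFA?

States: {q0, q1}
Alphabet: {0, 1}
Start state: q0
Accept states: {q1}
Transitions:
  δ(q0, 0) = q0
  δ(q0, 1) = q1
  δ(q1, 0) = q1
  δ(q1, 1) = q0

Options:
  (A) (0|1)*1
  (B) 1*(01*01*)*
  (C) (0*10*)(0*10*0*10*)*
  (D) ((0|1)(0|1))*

Check each option against the DFA on short strings; one disagreement eliminates an option:
  (A) (0|1)*1: on '10' the DFA goes q0 → q1 → q1 and accepts (q1 ∈ Accept), but the regex does not match it → eliminate
  (B) 1*(01*01*)*: on ε the DFA stays in q0 and rejects (q0 ∉ Accept), but the regex matches it → eliminate
  (C) (0*10*)(0*10*0*10*)*: agrees with the DFA on every string of length ≤ 6
  (D) ((0|1)(0|1))*: on ε the DFA stays in q0 and rejects (q0 ∉ Accept), but the regex matches it → eliminate
Only (C) is consistent with the DFA.
(C) (0*10*)(0*10*0*10*)*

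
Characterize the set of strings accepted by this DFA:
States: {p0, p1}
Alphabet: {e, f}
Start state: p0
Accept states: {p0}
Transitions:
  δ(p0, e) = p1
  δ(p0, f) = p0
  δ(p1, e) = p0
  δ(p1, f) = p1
Testing a few strings:
  'eef' → accept
  'f' → accept
  'fe' → reject
  'e' → reject
State roles: p0=even number of e's so far; p1=odd number of e's so far
All strings over {e,f} with an even number of e's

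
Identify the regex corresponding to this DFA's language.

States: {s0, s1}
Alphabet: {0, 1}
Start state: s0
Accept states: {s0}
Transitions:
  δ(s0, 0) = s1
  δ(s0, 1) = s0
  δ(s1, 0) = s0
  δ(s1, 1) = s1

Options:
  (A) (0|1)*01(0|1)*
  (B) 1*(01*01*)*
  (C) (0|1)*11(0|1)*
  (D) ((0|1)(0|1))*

Check each option against the DFA on short strings; one disagreement eliminates an option:
  (A) (0|1)*01(0|1)*: on ε the DFA stays in s0 and accepts (s0 ∈ Accept), but the regex does not match it → eliminate
  (B) 1*(01*01*)*: agrees with the DFA on every string of length ≤ 6
  (C) (0|1)*11(0|1)*: on ε the DFA stays in s0 and accepts (s0 ∈ Accept), but the regex does not match it → eliminate
  (D) ((0|1)(0|1))*: on '1' the DFA goes s0 → s0 and accepts (s0 ∈ Accept), but the regex does not match it → eliminate
Only (B) is consistent with the DFA.
(B) 1*(01*01*)*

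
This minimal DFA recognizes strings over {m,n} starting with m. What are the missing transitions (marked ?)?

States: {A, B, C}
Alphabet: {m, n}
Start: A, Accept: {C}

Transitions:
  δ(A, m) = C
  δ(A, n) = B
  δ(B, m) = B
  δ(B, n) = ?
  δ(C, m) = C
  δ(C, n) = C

From the language and accept set, identify what each state tracks — A: no input read; B: started with n (dead); C: started with m.
Each missing δ(q, a) is the state matching the new tracked value after reading a.
δ(B, n) = B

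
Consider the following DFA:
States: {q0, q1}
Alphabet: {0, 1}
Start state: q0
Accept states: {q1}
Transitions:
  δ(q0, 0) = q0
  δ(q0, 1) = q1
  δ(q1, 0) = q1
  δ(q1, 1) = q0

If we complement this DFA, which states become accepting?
Complement accept states = All states \ Original accept states
= {q0, q1} \ {q1}
{q0}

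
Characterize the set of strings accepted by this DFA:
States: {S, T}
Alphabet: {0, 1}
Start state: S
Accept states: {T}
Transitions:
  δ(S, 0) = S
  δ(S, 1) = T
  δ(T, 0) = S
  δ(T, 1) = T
Testing a few strings:
  '10' → reject
  '001' → accept
  '101' → accept
  '0' → reject
State roles: S=last symbol not 1; T=last symbol is 1
All binary strings ending with 1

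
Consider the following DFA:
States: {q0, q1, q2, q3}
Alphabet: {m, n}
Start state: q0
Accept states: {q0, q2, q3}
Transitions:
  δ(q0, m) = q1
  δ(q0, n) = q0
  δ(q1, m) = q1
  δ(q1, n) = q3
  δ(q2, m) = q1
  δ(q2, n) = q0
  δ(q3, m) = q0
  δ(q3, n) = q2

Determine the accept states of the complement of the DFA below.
Complement accept states = All states \ Original accept states
= {q0, q1, q2, q3} \ {q0, q2, q3}
{q1}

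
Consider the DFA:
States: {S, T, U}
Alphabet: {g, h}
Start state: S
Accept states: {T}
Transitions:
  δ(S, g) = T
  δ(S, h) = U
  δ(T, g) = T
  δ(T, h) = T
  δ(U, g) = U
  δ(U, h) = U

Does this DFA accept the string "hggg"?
Processing string "hggg":
  S --h--> U
  U --g--> U
  U --g--> U
  U --g--> U
Final state: U
Accept states: {T}
No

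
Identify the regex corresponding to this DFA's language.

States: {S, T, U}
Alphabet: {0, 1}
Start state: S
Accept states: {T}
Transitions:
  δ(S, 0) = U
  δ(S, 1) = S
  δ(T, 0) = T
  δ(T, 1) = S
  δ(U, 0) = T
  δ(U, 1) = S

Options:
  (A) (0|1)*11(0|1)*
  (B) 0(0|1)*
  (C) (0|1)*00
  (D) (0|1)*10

Check each option against the DFA on short strings; one disagreement eliminates an option:
  (A) (0|1)*11(0|1)*: on '00' the DFA goes S → U → T and accepts (T ∈ Accept), but the regex does not match it → eliminate
  (B) 0(0|1)*: on '0' the DFA goes S → U and rejects (U ∉ Accept), but the regex matches it → eliminate
  (C) (0|1)*00: agrees with the DFA on every string of length ≤ 6
  (D) (0|1)*10: on '00' the DFA goes S → U → T and accepts (T ∈ Accept), but the regex does not match it → eliminate
Only (C) is consistent with the DFA.
(C) (0|1)*00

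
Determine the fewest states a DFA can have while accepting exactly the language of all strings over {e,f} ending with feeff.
By Myhill–Nerode, count the distinguishable equivalence classes: 6 classes — one per longest suffix of the input that is a prefix of 'feeff' (lengths 0 through 5); only the length-5 class is accepting.
6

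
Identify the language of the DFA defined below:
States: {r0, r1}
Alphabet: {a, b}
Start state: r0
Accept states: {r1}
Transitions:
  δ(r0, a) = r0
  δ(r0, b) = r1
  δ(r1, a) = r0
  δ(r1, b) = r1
Testing a few strings:
  'aab' → accept
  'ba' → reject
  'aa' → reject
  'a' → reject
State roles: r0=last symbol not b; r1=last symbol is b
All strings over {a,b} ending with b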